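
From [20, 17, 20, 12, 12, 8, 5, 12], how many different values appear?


List all unique values:
Distinct values: [5, 8, 12, 17, 20]
Count = 5
Final answer: 5


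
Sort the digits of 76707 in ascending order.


The number 76707 has digits: 7, 6, 7, 0, 7
Sorted: 0, 6, 7, 7, 7
Joining the sorted digits gives the result.
Final answer: 06777


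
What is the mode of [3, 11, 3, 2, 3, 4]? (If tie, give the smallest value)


Count the frequency of each value:
  2 appears 1 time(s)
  3 appears 3 time(s)
  4 appears 1 time(s)
  11 appears 1 time(s)
Maximum frequency is 3.
Only 3 reaches that frequency, so it is the mode.
Final answer: 3


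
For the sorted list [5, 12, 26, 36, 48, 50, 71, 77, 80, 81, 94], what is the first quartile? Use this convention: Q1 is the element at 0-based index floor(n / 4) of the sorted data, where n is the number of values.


The list has n = 11 elements.
Q1 index = floor(11 / 4) = floor(2.75) = 2
Counting from index 0 in the sorted data, the element at index 2 is 26.
Final answer: 26


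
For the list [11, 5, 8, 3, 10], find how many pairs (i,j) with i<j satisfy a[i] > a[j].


For each element, count the later elements that are smaller than it:
  11 (index 0): smaller elements after it = [5, 8, 3, 10] -> 4
  5 (index 1): smaller elements after it = [3] -> 1
  8 (index 2): smaller elements after it = [3] -> 1
  3 (index 3): smaller elements after it = [] -> 0
Total inversions = 4 + 1 + 1 + 0 = 6
Final answer: 6


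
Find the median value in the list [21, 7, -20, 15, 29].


First, sort the list: [-20, 7, 15, 21, 29]
The list has 5 elements (odd count).
The middle index is 2 (0-based), and the element there is 15.
Final answer: 15


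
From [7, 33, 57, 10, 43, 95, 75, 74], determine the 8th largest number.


Sort descending: [95, 75, 74, 57, 43, 33, 10, 7]
The 8th element (1-indexed) is at index 7.
Value = 7
Final answer: 7


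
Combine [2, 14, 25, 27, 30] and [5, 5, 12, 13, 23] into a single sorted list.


List A: [2, 14, 25, 27, 30]
List B: [5, 5, 12, 13, 23]
Repeatedly compare the front elements and take the smaller:
  2 vs 5 -> take 2
  14 vs 5 -> take 5
  14 vs 5 -> take 5
  14 vs 12 -> take 12
  14 vs 13 -> take 13
  14 vs 23 -> take 14
  25 vs 23 -> take 23
  B is exhausted; append the rest of A: [25, 27, 30]
Final answer: [2, 5, 5, 12, 13, 14, 23, 25, 27, 30]


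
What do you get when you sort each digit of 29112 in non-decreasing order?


The number 29112 has digits: 2, 9, 1, 1, 2
Sorted: 1, 1, 2, 2, 9
Joining the sorted digits gives the result.
Final answer: 11229


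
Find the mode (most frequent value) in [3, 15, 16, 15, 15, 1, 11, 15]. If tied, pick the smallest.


Count the frequency of each value:
  1 appears 1 time(s)
  3 appears 1 time(s)
  11 appears 1 time(s)
  15 appears 4 time(s)
  16 appears 1 time(s)
Maximum frequency is 4.
Only 15 reaches that frequency, so it is the mode.
Final answer: 15


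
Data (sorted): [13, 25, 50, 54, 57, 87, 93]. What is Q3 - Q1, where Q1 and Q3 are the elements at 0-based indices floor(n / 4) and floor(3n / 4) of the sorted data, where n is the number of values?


The data has n = 7 elements.
Q1 index = floor(7 / 4) = floor(1.75) = 1; Q3 index = floor(3 * 7 / 4) = floor(5.25) = 5
Q1 = element at index 1 = 25
Q3 = element at index 5 = 87
IQR = 87 - 25 = 62
Final answer: 62


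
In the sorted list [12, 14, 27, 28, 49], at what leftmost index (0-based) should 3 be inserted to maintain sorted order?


List is sorted: [12, 14, 27, 28, 49]
We need the leftmost position where 3 can be inserted, i.e. the first index whose element is >= 3 (or the end of the list if none is).
Binary search with low=0, high=5 (0-based indices):
  low=0, high=5, mid=2: a[2]=27 >= 3, so high = 2
  low=0, high=2, mid=1: a[1]=14 >= 3, so high = 1
  low=0, high=1, mid=0: a[0]=12 >= 3, so high = 0
Now low = high = 0, so the insertion index is 0.
Final answer: 0


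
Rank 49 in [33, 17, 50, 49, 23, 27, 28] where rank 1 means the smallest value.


Sort ascending: [17, 23, 27, 28, 33, 49, 50]
Find 49 in the sorted list.
49 is at position 6 (1-indexed).
Final answer: 6


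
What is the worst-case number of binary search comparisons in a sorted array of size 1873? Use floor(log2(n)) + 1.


Binary search halves the search space each step.
Maximum comparisons = floor(log2(1873)) + 1
log2(1873) = 10.8711
floor(log2(1873)) = 10, so 10 + 1 = 11
Final answer: 11


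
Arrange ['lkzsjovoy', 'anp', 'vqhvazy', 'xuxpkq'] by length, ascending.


Compute lengths:
  'lkzsjovoy' has length 9
  'anp' has length 3
  'vqhvazy' has length 7
  'xuxpkq' has length 6
Lengths in increasing order: 3 < 6 < 7 < 9
Listing the words in that order gives the answer.
Final answer: ['anp', 'xuxpkq', 'vqhvazy', 'lkzsjovoy']


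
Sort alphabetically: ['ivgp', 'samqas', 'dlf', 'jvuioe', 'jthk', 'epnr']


Compare strings character by character (the first differing letter decides):
  'dlf' < 'epnr' since 'd' < 'e' at position 1
  'epnr' < 'ivgp' since 'e' < 'i' at position 1
  'ivgp' < 'jthk' since 'i' < 'j' at position 1
  'jthk' < 'jvuioe' since 't' < 'v' at position 2
  'jvuioe' < 'samqas' since 'j' < 's' at position 1
Chaining these comparisons gives the alphabetical order.
Final answer: ['dlf', 'epnr', 'ivgp', 'jthk', 'jvuioe', 'samqas']


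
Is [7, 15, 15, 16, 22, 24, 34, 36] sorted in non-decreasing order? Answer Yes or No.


Check consecutive pairs:
  7 <= 15? True
  15 <= 15? True
  15 <= 16? True
  16 <= 22? True
  22 <= 24? True
  24 <= 34? True
  34 <= 36? True
Every consecutive pair is in order, so the list is non-decreasing.
Final answer: Yes


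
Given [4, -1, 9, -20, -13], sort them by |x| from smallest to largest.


Compute absolute values:
  |4| = 4
  |-1| = 1
  |9| = 9
  |-20| = 20
  |-13| = 13
Absolute values in increasing order: 1 < 4 < 9 < 13 < 20
Listing the original numbers in that order gives the answer.
Final answer: [-1, 4, 9, -13, -20]


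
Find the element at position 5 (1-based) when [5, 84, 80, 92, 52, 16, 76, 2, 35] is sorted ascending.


Sort ascending: [2, 5, 16, 35, 52, 76, 80, 84, 92]
The 5th element (1-indexed) is at index 4.
Value = 52
Final answer: 52


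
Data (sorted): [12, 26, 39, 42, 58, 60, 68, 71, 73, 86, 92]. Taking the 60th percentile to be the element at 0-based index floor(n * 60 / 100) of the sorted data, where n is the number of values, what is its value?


The dataset has n = 11 elements.
Index = floor(11 * 60 / 100) = floor(660 / 100) = floor(6.6) = 6
Counting from index 0 in the sorted data, the element at index 6 is 68.
Final answer: 68


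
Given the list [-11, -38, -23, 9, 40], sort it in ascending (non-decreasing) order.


Original list: [-11, -38, -23, 9, 40]
Repeatedly take the smallest remaining element:
  Remaining [-11, -38, -23, 9, 40] -> smallest is -38
  Remaining [-11, -23, 9, 40] -> smallest is -23
  Remaining [-11, 9, 40] -> smallest is -11
  Remaining [9, 40] -> smallest is 9
  Remaining [40] -> smallest is 40
Collecting the picks in order gives the sorted list.
Final answer: [-38, -23, -11, 9, 40]


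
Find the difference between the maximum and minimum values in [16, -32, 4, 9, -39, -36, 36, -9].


Maximum value: 36
Minimum value: -39
Range = 36 - (-39) = 75
Final answer: 75


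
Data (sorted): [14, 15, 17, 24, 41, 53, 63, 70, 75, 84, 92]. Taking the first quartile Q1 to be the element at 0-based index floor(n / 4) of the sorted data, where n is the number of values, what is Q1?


The list has n = 11 elements.
Q1 index = floor(11 / 4) = floor(2.75) = 2
Counting from index 0 in the sorted data, the element at index 2 is 17.
Final answer: 17


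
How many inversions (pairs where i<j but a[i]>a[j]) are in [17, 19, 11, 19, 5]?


For each element, count the later elements that are smaller than it:
  17 (index 0): smaller elements after it = [11, 5] -> 2
  19 (index 1): smaller elements after it = [11, 5] -> 2
  11 (index 2): smaller elements after it = [5] -> 1
  19 (index 3): smaller elements after it = [5] -> 1
Total inversions = 2 + 2 + 1 + 1 = 6
Final answer: 6


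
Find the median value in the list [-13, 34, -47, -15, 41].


First, sort the list: [-47, -15, -13, 34, 41]
The list has 5 elements (odd count).
The middle index is 2 (0-based), and the element there is -13.
Final answer: -13


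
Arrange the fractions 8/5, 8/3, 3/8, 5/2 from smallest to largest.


Convert to decimal for comparison:
  8/5 = 1.6
  8/3 = 2.6667
  3/8 = 0.375
  5/2 = 2.5
Decimals in increasing order: 0.375 < 1.6 < 2.5 < 2.6667
Writing each back as its fraction gives the sorted order.
Final answer: 3/8, 8/5, 5/2, 8/3


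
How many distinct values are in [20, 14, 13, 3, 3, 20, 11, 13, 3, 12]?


List all unique values:
Distinct values: [3, 11, 12, 13, 14, 20]
Count = 6
Final answer: 6


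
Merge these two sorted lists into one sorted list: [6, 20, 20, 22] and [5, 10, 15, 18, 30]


List A: [6, 20, 20, 22]
List B: [5, 10, 15, 18, 30]
Repeatedly compare the front elements and take the smaller:
  6 vs 5 -> take 5
  6 vs 10 -> take 6
  20 vs 10 -> take 10
  20 vs 15 -> take 15
  20 vs 18 -> take 18
  20 vs 30 -> take 20
  20 vs 30 -> take 20
  22 vs 30 -> take 22
  A is exhausted; append the rest of B: [30]
Final answer: [5, 6, 10, 15, 18, 20, 20, 22, 30]


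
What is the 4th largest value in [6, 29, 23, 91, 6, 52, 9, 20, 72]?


Sort descending: [91, 72, 52, 29, 23, 20, 9, 6, 6]
The 4th element (1-indexed) is at index 3.
Value = 29
Final answer: 29


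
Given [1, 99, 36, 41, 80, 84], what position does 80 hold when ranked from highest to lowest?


Sort descending: [99, 84, 80, 41, 36, 1]
Find 80 in the sorted list.
80 is at position 3.
Final answer: 3


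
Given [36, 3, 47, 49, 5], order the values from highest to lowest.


Original list: [36, 3, 47, 49, 5]
Repeatedly take the largest remaining element:
  Remaining [36, 3, 47, 49, 5] -> largest is 49
  Remaining [36, 3, 47, 5] -> largest is 47
  Remaining [36, 3, 5] -> largest is 36
  Remaining [3, 5] -> largest is 5
  Remaining [3] -> largest is 3
Collecting the picks in order gives the descending list.
Final answer: [49, 47, 36, 5, 3]


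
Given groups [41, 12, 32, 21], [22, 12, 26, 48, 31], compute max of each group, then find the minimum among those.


Find max of each group:
  Group 1: [41, 12, 32, 21] -> max = 41
  Group 2: [22, 12, 26, 48, 31] -> max = 48
Maxes: [41, 48]
Minimum of maxes = 41
Final answer: 41


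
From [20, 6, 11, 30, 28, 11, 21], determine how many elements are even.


Check each element:
  20 is even
  6 is even
  11 is odd
  30 is even
  28 is even
  11 is odd
  21 is odd
Evens: [20, 6, 30, 28]
Count of evens = 4
Final answer: 4


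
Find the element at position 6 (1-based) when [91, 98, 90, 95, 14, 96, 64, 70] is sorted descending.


Sort descending: [98, 96, 95, 91, 90, 70, 64, 14]
The 6th element (1-indexed) is at index 5.
Value = 70
Final answer: 70


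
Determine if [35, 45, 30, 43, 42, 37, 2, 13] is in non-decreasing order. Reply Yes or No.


Check consecutive pairs:
  35 <= 45? True
  45 <= 30? False
  30 <= 43? True
  43 <= 42? False
  42 <= 37? False
  37 <= 2? False
  2 <= 13? True
4 consecutive pair(s) are out of order, so the list is not sorted.
Final answer: No


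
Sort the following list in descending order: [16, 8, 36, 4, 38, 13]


Original list: [16, 8, 36, 4, 38, 13]
Repeatedly take the largest remaining element:
  Remaining [16, 8, 36, 4, 38, 13] -> largest is 38
  Remaining [16, 8, 36, 4, 13] -> largest is 36
  Remaining [16, 8, 4, 13] -> largest is 16
  Remaining [8, 4, 13] -> largest is 13
  Remaining [8, 4] -> largest is 8
  Remaining [4] -> largest is 4
Collecting the picks in order gives the descending list.
Final answer: [38, 36, 16, 13, 8, 4]


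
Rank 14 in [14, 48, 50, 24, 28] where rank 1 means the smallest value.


Sort ascending: [14, 24, 28, 48, 50]
Find 14 in the sorted list.
14 is at position 1 (1-indexed).
Final answer: 1


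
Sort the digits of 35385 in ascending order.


The number 35385 has digits: 3, 5, 3, 8, 5
Sorted: 3, 3, 5, 5, 8
Joining the sorted digits gives the result.
Final answer: 33558


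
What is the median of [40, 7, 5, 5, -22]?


First, sort the list: [-22, 5, 5, 7, 40]
The list has 5 elements (odd count).
The middle index is 2 (0-based), and the element there is 5.
Final answer: 5


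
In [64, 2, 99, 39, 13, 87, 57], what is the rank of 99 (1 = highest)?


Sort descending: [99, 87, 64, 57, 39, 13, 2]
Find 99 in the sorted list.
99 is at position 1.
Final answer: 1


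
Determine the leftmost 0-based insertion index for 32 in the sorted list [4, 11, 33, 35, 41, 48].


List is sorted: [4, 11, 33, 35, 41, 48]
We need the leftmost position where 32 can be inserted, i.e. the first index whose element is >= 32 (or the end of the list if none is).
Binary search with low=0, high=6 (0-based indices):
  low=0, high=6, mid=3: a[3]=35 >= 32, so high = 3
  low=0, high=3, mid=1: a[1]=11 < 32, so low = 2
  low=2, high=3, mid=2: a[2]=33 >= 32, so high = 2
Now low = high = 2, so the insertion index is 2.
Final answer: 2


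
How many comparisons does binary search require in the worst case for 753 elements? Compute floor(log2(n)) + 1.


Binary search halves the search space each step.
Maximum comparisons = floor(log2(753)) + 1
log2(753) = 9.5565
floor(log2(753)) = 9, so 9 + 1 = 10
Final answer: 10


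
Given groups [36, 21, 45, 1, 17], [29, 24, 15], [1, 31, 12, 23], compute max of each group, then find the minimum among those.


Find max of each group:
  Group 1: [36, 21, 45, 1, 17] -> max = 45
  Group 2: [29, 24, 15] -> max = 29
  Group 3: [1, 31, 12, 23] -> max = 31
Maxes: [45, 29, 31]
Minimum of maxes = 29
Final answer: 29


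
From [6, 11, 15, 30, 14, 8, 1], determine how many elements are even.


Check each element:
  6 is even
  11 is odd
  15 is odd
  30 is even
  14 is even
  8 is even
  1 is odd
Evens: [6, 30, 14, 8]
Count of evens = 4
Final answer: 4


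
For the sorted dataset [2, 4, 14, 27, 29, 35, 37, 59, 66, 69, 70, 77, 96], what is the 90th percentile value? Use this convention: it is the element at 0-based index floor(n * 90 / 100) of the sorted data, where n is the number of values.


The dataset has n = 13 elements.
Index = floor(13 * 90 / 100) = floor(1170 / 100) = floor(11.7) = 11
Counting from index 0 in the sorted data, the element at index 11 is 77.
Final answer: 77


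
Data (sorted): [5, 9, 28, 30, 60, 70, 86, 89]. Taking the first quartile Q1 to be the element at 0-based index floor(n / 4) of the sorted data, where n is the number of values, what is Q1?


The list has n = 8 elements.
Q1 index = floor(8 / 4) = floor(2) = 2
Counting from index 0 in the sorted data, the element at index 2 is 28.
Final answer: 28


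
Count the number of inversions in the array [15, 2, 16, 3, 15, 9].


For each element, count the later elements that are smaller than it:
  15 (index 0): smaller elements after it = [2, 3, 9] -> 3
  2 (index 1): smaller elements after it = [] -> 0
  16 (index 2): smaller elements after it = [3, 15, 9] -> 3
  3 (index 3): smaller elements after it = [] -> 0
  15 (index 4): smaller elements after it = [9] -> 1
Total inversions = 3 + 0 + 3 + 0 + 1 = 7
Final answer: 7


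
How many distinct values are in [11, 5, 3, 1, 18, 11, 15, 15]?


List all unique values:
Distinct values: [1, 3, 5, 11, 15, 18]
Count = 6
Final answer: 6


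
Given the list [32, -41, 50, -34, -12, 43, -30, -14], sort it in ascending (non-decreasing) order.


Original list: [32, -41, 50, -34, -12, 43, -30, -14]
Repeatedly take the smallest remaining element:
  Remaining [32, -41, 50, -34, -12, 43, -30, -14] -> smallest is -41
  Remaining [32, 50, -34, -12, 43, -30, -14] -> smallest is -34
  Remaining [32, 50, -12, 43, -30, -14] -> smallest is -30
  Remaining [32, 50, -12, 43, -14] -> smallest is -14
  Remaining [32, 50, -12, 43] -> smallest is -12
  Remaining [32, 50, 43] -> smallest is 32
  Remaining [50, 43] -> smallest is 43
  Remaining [50] -> smallest is 50
Collecting the picks in order gives the sorted list.
Final answer: [-41, -34, -30, -14, -12, 32, 43, 50]


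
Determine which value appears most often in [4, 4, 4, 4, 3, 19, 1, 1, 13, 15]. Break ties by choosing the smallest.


Count the frequency of each value:
  1 appears 2 time(s)
  3 appears 1 time(s)
  4 appears 4 time(s)
  13 appears 1 time(s)
  15 appears 1 time(s)
  19 appears 1 time(s)
Maximum frequency is 4.
Only 4 reaches that frequency, so it is the mode.
Final answer: 4


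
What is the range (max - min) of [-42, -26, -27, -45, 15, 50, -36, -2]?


Maximum value: 50
Minimum value: -45
Range = 50 - (-45) = 95
Final answer: 95


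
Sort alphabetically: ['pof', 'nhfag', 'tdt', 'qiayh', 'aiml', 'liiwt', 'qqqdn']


Compare strings character by character (the first differing letter decides):
  'aiml' < 'liiwt' since 'a' < 'l' at position 1
  'liiwt' < 'nhfag' since 'l' < 'n' at position 1
  'nhfag' < 'pof' since 'n' < 'p' at position 1
  'pof' < 'qiayh' since 'p' < 'q' at position 1
  'qiayh' < 'qqqdn' since 'i' < 'q' at position 2
  'qqqdn' < 'tdt' since 'q' < 't' at position 1
Chaining these comparisons gives the alphabetical order.
Final answer: ['aiml', 'liiwt', 'nhfag', 'pof', 'qiayh', 'qqqdn', 'tdt']


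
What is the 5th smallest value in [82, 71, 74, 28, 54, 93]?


Sort ascending: [28, 54, 71, 74, 82, 93]
The 5th element (1-indexed) is at index 4.
Value = 82
Final answer: 82


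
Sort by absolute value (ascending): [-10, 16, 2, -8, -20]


Compute absolute values:
  |-10| = 10
  |16| = 16
  |2| = 2
  |-8| = 8
  |-20| = 20
Absolute values in increasing order: 2 < 8 < 10 < 16 < 20
Listing the original numbers in that order gives the answer.
Final answer: [2, -8, -10, 16, -20]


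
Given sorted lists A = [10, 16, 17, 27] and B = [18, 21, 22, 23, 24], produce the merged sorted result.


List A: [10, 16, 17, 27]
List B: [18, 21, 22, 23, 24]
Repeatedly compare the front elements and take the smaller:
  10 vs 18 -> take 10
  16 vs 18 -> take 16
  17 vs 18 -> take 17
  27 vs 18 -> take 18
  27 vs 21 -> take 21
  27 vs 22 -> take 22
  27 vs 23 -> take 23
  27 vs 24 -> take 24
  B is exhausted; append the rest of A: [27]
Final answer: [10, 16, 17, 18, 21, 22, 23, 24, 27]


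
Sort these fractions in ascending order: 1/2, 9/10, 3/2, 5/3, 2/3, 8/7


Convert to decimal for comparison:
  1/2 = 0.5
  9/10 = 0.9
  3/2 = 1.5
  5/3 = 1.6667
  2/3 = 0.6667
  8/7 = 1.1429
Decimals in increasing order: 0.5 < 0.6667 < 0.9 < 1.1429 < 1.5 < 1.6667
Writing each back as its fraction gives the sorted order.
Final answer: 1/2, 2/3, 9/10, 8/7, 3/2, 5/3


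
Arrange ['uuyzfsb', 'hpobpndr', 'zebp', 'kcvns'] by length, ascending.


Compute lengths:
  'uuyzfsb' has length 7
  'hpobpndr' has length 8
  'zebp' has length 4
  'kcvns' has length 5
Lengths in increasing order: 4 < 5 < 7 < 8
Listing the words in that order gives the answer.
Final answer: ['zebp', 'kcvns', 'uuyzfsb', 'hpobpndr']


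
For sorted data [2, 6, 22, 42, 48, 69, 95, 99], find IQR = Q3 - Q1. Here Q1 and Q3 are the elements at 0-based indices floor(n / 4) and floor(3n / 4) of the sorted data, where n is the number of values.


The data has n = 8 elements.
Q1 index = floor(8 / 4) = floor(2) = 2; Q3 index = floor(3 * 8 / 4) = floor(6) = 6
Q1 = element at index 2 = 22
Q3 = element at index 6 = 95
IQR = 95 - 22 = 73
Final answer: 73


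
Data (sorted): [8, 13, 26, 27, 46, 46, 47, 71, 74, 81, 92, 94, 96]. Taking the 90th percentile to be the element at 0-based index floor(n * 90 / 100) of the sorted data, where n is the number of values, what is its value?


The dataset has n = 13 elements.
Index = floor(13 * 90 / 100) = floor(1170 / 100) = floor(11.7) = 11
Counting from index 0 in the sorted data, the element at index 11 is 94.
Final answer: 94


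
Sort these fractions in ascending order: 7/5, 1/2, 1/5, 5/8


Convert to decimal for comparison:
  7/5 = 1.4
  1/2 = 0.5
  1/5 = 0.2
  5/8 = 0.625
Decimals in increasing order: 0.2 < 0.5 < 0.625 < 1.4
Writing each back as its fraction gives the sorted order.
Final answer: 1/5, 1/2, 5/8, 7/5


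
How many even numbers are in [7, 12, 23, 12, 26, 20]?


Check each element:
  7 is odd
  12 is even
  23 is odd
  12 is even
  26 is even
  20 is even
Evens: [12, 12, 26, 20]
Count of evens = 4
Final answer: 4


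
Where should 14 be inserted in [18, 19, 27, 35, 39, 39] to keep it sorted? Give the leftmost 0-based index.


List is sorted: [18, 19, 27, 35, 39, 39]
We need the leftmost position where 14 can be inserted, i.e. the first index whose element is >= 14 (or the end of the list if none is).
Binary search with low=0, high=6 (0-based indices):
  low=0, high=6, mid=3: a[3]=35 >= 14, so high = 3
  low=0, high=3, mid=1: a[1]=19 >= 14, so high = 1
  low=0, high=1, mid=0: a[0]=18 >= 14, so high = 0
Now low = high = 0, so the insertion index is 0.
Final answer: 0


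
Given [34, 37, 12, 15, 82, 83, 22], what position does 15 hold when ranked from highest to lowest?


Sort descending: [83, 82, 37, 34, 22, 15, 12]
Find 15 in the sorted list.
15 is at position 6.
Final answer: 6


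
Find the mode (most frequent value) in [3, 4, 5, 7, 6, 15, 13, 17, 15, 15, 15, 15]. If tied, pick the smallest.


Count the frequency of each value:
  3 appears 1 time(s)
  4 appears 1 time(s)
  5 appears 1 time(s)
  6 appears 1 time(s)
  7 appears 1 time(s)
  13 appears 1 time(s)
  15 appears 5 time(s)
  17 appears 1 time(s)
Maximum frequency is 5.
Only 15 reaches that frequency, so it is the mode.
Final answer: 15


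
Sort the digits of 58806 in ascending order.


The number 58806 has digits: 5, 8, 8, 0, 6
Sorted: 0, 5, 6, 8, 8
Joining the sorted digits gives the result.
Final answer: 05688


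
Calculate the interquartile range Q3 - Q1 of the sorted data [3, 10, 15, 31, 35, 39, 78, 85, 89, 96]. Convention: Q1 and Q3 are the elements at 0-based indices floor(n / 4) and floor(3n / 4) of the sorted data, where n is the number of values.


The data has n = 10 elements.
Q1 index = floor(10 / 4) = floor(2.5) = 2; Q3 index = floor(3 * 10 / 4) = floor(7.5) = 7
Q1 = element at index 2 = 15
Q3 = element at index 7 = 85
IQR = 85 - 15 = 70
Final answer: 70


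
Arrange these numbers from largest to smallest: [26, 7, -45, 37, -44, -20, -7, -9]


Original list: [26, 7, -45, 37, -44, -20, -7, -9]
Repeatedly take the largest remaining element:
  Remaining [26, 7, -45, 37, -44, -20, -7, -9] -> largest is 37
  Remaining [26, 7, -45, -44, -20, -7, -9] -> largest is 26
  Remaining [7, -45, -44, -20, -7, -9] -> largest is 7
  Remaining [-45, -44, -20, -7, -9] -> largest is -7
  Remaining [-45, -44, -20, -9] -> largest is -9
  Remaining [-45, -44, -20] -> largest is -20
  Remaining [-45, -44] -> largest is -44
  Remaining [-45] -> largest is -45
Collecting the picks in order gives the descending list.
Final answer: [37, 26, 7, -7, -9, -20, -44, -45]


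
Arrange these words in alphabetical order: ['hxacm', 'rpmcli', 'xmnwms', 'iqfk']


Compare strings character by character (the first differing letter decides):
  'hxacm' < 'iqfk' since 'h' < 'i' at position 1
  'iqfk' < 'rpmcli' since 'i' < 'r' at position 1
  'rpmcli' < 'xmnwms' since 'r' < 'x' at position 1
Chaining these comparisons gives the alphabetical order.
Final answer: ['hxacm', 'iqfk', 'rpmcli', 'xmnwms']


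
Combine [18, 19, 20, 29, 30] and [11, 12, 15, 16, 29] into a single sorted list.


List A: [18, 19, 20, 29, 30]
List B: [11, 12, 15, 16, 29]
Repeatedly compare the front elements and take the smaller:
  18 vs 11 -> take 11
  18 vs 12 -> take 12
  18 vs 15 -> take 15
  18 vs 16 -> take 16
  18 vs 29 -> take 18
  19 vs 29 -> take 19
  20 vs 29 -> take 20
  29 vs 29 -> take 29
  30 vs 29 -> take 29
  B is exhausted; append the rest of A: [30]
Final answer: [11, 12, 15, 16, 18, 19, 20, 29, 29, 30]


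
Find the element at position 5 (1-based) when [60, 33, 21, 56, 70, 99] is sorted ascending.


Sort ascending: [21, 33, 56, 60, 70, 99]
The 5th element (1-indexed) is at index 4.
Value = 70
Final answer: 70


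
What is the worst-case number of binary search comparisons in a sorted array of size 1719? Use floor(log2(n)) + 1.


Binary search halves the search space each step.
Maximum comparisons = floor(log2(1719)) + 1
log2(1719) = 10.7474
floor(log2(1719)) = 10, so 10 + 1 = 11
Final answer: 11


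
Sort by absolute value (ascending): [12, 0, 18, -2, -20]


Compute absolute values:
  |12| = 12
  |0| = 0
  |18| = 18
  |-2| = 2
  |-20| = 20
Absolute values in increasing order: 0 < 2 < 12 < 18 < 20
Listing the original numbers in that order gives the answer.
Final answer: [0, -2, 12, 18, -20]


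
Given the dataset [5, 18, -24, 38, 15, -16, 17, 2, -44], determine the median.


First, sort the list: [-44, -24, -16, 2, 5, 15, 17, 18, 38]
The list has 9 elements (odd count).
The middle index is 4 (0-based), and the element there is 5.
Final answer: 5


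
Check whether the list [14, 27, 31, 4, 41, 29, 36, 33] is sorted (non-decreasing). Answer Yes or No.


Check consecutive pairs:
  14 <= 27? True
  27 <= 31? True
  31 <= 4? False
  4 <= 41? True
  41 <= 29? False
  29 <= 36? True
  36 <= 33? False
3 consecutive pair(s) are out of order, so the list is not sorted.
Final answer: No


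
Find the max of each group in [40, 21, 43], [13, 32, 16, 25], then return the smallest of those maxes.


Find max of each group:
  Group 1: [40, 21, 43] -> max = 43
  Group 2: [13, 32, 16, 25] -> max = 32
Maxes: [43, 32]
Minimum of maxes = 32
Final answer: 32


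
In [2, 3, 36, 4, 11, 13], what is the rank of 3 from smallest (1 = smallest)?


Sort ascending: [2, 3, 4, 11, 13, 36]
Find 3 in the sorted list.
3 is at position 2 (1-indexed).
Final answer: 2


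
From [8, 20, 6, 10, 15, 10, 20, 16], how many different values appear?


List all unique values:
Distinct values: [6, 8, 10, 15, 16, 20]
Count = 6
Final answer: 6


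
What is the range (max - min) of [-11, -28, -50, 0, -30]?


Maximum value: 0
Minimum value: -50
Range = 0 - (-50) = 50
Final answer: 50


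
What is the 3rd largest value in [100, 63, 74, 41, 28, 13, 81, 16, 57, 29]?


Sort descending: [100, 81, 74, 63, 57, 41, 29, 28, 16, 13]
The 3rd element (1-indexed) is at index 2.
Value = 74
Final answer: 74


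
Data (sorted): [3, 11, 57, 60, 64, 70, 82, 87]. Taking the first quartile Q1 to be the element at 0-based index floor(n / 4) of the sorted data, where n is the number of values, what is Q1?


The list has n = 8 elements.
Q1 index = floor(8 / 4) = floor(2) = 2
Counting from index 0 in the sorted data, the element at index 2 is 57.
Final answer: 57


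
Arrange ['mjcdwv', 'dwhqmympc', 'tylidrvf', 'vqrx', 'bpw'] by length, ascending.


Compute lengths:
  'mjcdwv' has length 6
  'dwhqmympc' has length 9
  'tylidrvf' has length 8
  'vqrx' has length 4
  'bpw' has length 3
Lengths in increasing order: 3 < 4 < 6 < 8 < 9
Listing the words in that order gives the answer.
Final answer: ['bpw', 'vqrx', 'mjcdwv', 'tylidrvf', 'dwhqmympc']


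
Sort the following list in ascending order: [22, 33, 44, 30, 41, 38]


Original list: [22, 33, 44, 30, 41, 38]
Repeatedly take the smallest remaining element:
  Remaining [22, 33, 44, 30, 41, 38] -> smallest is 22
  Remaining [33, 44, 30, 41, 38] -> smallest is 30
  Remaining [33, 44, 41, 38] -> smallest is 33
  Remaining [44, 41, 38] -> smallest is 38
  Remaining [44, 41] -> smallest is 41
  Remaining [44] -> smallest is 44
Collecting the picks in order gives the sorted list.
Final answer: [22, 30, 33, 38, 41, 44]


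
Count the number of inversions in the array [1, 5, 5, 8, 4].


For each element, count the later elements that are smaller than it:
  1 (index 0): smaller elements after it = [] -> 0
  5 (index 1): smaller elements after it = [4] -> 1
  5 (index 2): smaller elements after it = [4] -> 1
  8 (index 3): smaller elements after it = [4] -> 1
Total inversions = 0 + 1 + 1 + 1 = 3
Final answer: 3


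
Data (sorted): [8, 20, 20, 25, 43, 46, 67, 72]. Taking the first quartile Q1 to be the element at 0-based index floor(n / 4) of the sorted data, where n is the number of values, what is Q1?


The list has n = 8 elements.
Q1 index = floor(8 / 4) = floor(2) = 2
Counting from index 0 in the sorted data, the element at index 2 is 20.
Final answer: 20


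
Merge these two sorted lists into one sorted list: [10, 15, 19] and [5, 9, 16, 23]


List A: [10, 15, 19]
List B: [5, 9, 16, 23]
Repeatedly compare the front elements and take the smaller:
  10 vs 5 -> take 5
  10 vs 9 -> take 9
  10 vs 16 -> take 10
  15 vs 16 -> take 15
  19 vs 16 -> take 16
  19 vs 23 -> take 19
  A is exhausted; append the rest of B: [23]
Final answer: [5, 9, 10, 15, 16, 19, 23]


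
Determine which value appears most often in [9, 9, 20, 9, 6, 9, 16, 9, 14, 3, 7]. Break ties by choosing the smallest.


Count the frequency of each value:
  3 appears 1 time(s)
  6 appears 1 time(s)
  7 appears 1 time(s)
  9 appears 5 time(s)
  14 appears 1 time(s)
  16 appears 1 time(s)
  20 appears 1 time(s)
Maximum frequency is 5.
Only 9 reaches that frequency, so it is the mode.
Final answer: 9


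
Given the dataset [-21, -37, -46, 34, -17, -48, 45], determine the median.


First, sort the list: [-48, -46, -37, -21, -17, 34, 45]
The list has 7 elements (odd count).
The middle index is 3 (0-based), and the element there is -21.
Final answer: -21


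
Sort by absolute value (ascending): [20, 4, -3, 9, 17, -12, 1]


Compute absolute values:
  |20| = 20
  |4| = 4
  |-3| = 3
  |9| = 9
  |17| = 17
  |-12| = 12
  |1| = 1
Absolute values in increasing order: 1 < 3 < 4 < 9 < 12 < 17 < 20
Listing the original numbers in that order gives the answer.
Final answer: [1, -3, 4, 9, -12, 17, 20]


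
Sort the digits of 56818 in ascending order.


The number 56818 has digits: 5, 6, 8, 1, 8
Sorted: 1, 5, 6, 8, 8
Joining the sorted digits gives the result.
Final answer: 15688


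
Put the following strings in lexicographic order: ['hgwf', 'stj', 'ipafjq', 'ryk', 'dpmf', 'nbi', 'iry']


Compare strings character by character (the first differing letter decides):
  'dpmf' < 'hgwf' since 'd' < 'h' at position 1
  'hgwf' < 'ipafjq' since 'h' < 'i' at position 1
  'ipafjq' < 'iry' since 'p' < 'r' at position 2
  'iry' < 'nbi' since 'i' < 'n' at position 1
  'nbi' < 'ryk' since 'n' < 'r' at position 1
  'ryk' < 'stj' since 'r' < 's' at position 1
Chaining these comparisons gives the alphabetical order.
Final answer: ['dpmf', 'hgwf', 'ipafjq', 'iry', 'nbi', 'ryk', 'stj']


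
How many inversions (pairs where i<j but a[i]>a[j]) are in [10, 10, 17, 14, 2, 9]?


For each element, count the later elements that are smaller than it:
  10 (index 0): smaller elements after it = [2, 9] -> 2
  10 (index 1): smaller elements after it = [2, 9] -> 2
  17 (index 2): smaller elements after it = [14, 2, 9] -> 3
  14 (index 3): smaller elements after it = [2, 9] -> 2
  2 (index 4): smaller elements after it = [] -> 0
Total inversions = 2 + 2 + 3 + 2 + 0 = 9
Final answer: 9


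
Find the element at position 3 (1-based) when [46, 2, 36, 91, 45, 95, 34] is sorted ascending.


Sort ascending: [2, 34, 36, 45, 46, 91, 95]
The 3rd element (1-indexed) is at index 2.
Value = 36
Final answer: 36


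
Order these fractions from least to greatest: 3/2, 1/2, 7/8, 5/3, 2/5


Convert to decimal for comparison:
  3/2 = 1.5
  1/2 = 0.5
  7/8 = 0.875
  5/3 = 1.6667
  2/5 = 0.4
Decimals in increasing order: 0.4 < 0.5 < 0.875 < 1.5 < 1.6667
Writing each back as its fraction gives the sorted order.
Final answer: 2/5, 1/2, 7/8, 3/2, 5/3


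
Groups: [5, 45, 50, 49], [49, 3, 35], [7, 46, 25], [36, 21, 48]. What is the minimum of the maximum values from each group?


Find max of each group:
  Group 1: [5, 45, 50, 49] -> max = 50
  Group 2: [49, 3, 35] -> max = 49
  Group 3: [7, 46, 25] -> max = 46
  Group 4: [36, 21, 48] -> max = 48
Maxes: [50, 49, 46, 48]
Minimum of maxes = 46
Final answer: 46


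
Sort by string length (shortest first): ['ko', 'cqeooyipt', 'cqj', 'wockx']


Compute lengths:
  'ko' has length 2
  'cqeooyipt' has length 9
  'cqj' has length 3
  'wockx' has length 5
Lengths in increasing order: 2 < 3 < 5 < 9
Listing the words in that order gives the answer.
Final answer: ['ko', 'cqj', 'wockx', 'cqeooyipt']


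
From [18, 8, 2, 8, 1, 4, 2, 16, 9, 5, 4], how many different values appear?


List all unique values:
Distinct values: [1, 2, 4, 5, 8, 9, 16, 18]
Count = 8
Final answer: 8


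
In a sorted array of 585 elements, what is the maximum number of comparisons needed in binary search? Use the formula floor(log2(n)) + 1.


Binary search halves the search space each step.
Maximum comparisons = floor(log2(585)) + 1
log2(585) = 9.1923
floor(log2(585)) = 9, so 9 + 1 = 10
Final answer: 10


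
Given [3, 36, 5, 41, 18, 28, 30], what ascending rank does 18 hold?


Sort ascending: [3, 5, 18, 28, 30, 36, 41]
Find 18 in the sorted list.
18 is at position 3 (1-indexed).
Final answer: 3


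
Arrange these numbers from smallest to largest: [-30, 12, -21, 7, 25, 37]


Original list: [-30, 12, -21, 7, 25, 37]
Repeatedly take the smallest remaining element:
  Remaining [-30, 12, -21, 7, 25, 37] -> smallest is -30
  Remaining [12, -21, 7, 25, 37] -> smallest is -21
  Remaining [12, 7, 25, 37] -> smallest is 7
  Remaining [12, 25, 37] -> smallest is 12
  Remaining [25, 37] -> smallest is 25
  Remaining [37] -> smallest is 37
Collecting the picks in order gives the sorted list.
Final answer: [-30, -21, 7, 12, 25, 37]


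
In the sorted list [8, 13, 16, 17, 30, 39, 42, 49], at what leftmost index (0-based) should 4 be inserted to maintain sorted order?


List is sorted: [8, 13, 16, 17, 30, 39, 42, 49]
We need the leftmost position where 4 can be inserted, i.e. the first index whose element is >= 4 (or the end of the list if none is).
Binary search with low=0, high=8 (0-based indices):
  low=0, high=8, mid=4: a[4]=30 >= 4, so high = 4
  low=0, high=4, mid=2: a[2]=16 >= 4, so high = 2
  low=0, high=2, mid=1: a[1]=13 >= 4, so high = 1
  low=0, high=1, mid=0: a[0]=8 >= 4, so high = 0
Now low = high = 0, so the insertion index is 0.
Final answer: 0


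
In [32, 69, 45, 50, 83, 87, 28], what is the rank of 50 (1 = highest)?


Sort descending: [87, 83, 69, 50, 45, 32, 28]
Find 50 in the sorted list.
50 is at position 4.
Final answer: 4


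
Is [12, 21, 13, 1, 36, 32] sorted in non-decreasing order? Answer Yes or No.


Check consecutive pairs:
  12 <= 21? True
  21 <= 13? False
  13 <= 1? False
  1 <= 36? True
  36 <= 32? False
3 consecutive pair(s) are out of order, so the list is not sorted.
Final answer: No


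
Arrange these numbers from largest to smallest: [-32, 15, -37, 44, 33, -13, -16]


Original list: [-32, 15, -37, 44, 33, -13, -16]
Repeatedly take the largest remaining element:
  Remaining [-32, 15, -37, 44, 33, -13, -16] -> largest is 44
  Remaining [-32, 15, -37, 33, -13, -16] -> largest is 33
  Remaining [-32, 15, -37, -13, -16] -> largest is 15
  Remaining [-32, -37, -13, -16] -> largest is -13
  Remaining [-32, -37, -16] -> largest is -16
  Remaining [-32, -37] -> largest is -32
  Remaining [-37] -> largest is -37
Collecting the picks in order gives the descending list.
Final answer: [44, 33, 15, -13, -16, -32, -37]


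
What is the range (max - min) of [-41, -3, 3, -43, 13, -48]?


Maximum value: 13
Minimum value: -48
Range = 13 - (-48) = 61
Final answer: 61


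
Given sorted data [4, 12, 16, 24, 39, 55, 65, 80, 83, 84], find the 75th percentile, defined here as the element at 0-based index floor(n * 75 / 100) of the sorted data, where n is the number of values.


The dataset has n = 10 elements.
Index = floor(10 * 75 / 100) = floor(750 / 100) = floor(7.5) = 7
Counting from index 0 in the sorted data, the element at index 7 is 80.
Final answer: 80


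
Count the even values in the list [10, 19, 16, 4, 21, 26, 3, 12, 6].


Check each element:
  10 is even
  19 is odd
  16 is even
  4 is even
  21 is odd
  26 is even
  3 is odd
  12 is even
  6 is even
Evens: [10, 16, 4, 26, 12, 6]
Count of evens = 6
Final answer: 6


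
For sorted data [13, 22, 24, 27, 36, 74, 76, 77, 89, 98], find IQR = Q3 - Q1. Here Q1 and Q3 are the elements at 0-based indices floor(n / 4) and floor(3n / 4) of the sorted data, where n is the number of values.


The data has n = 10 elements.
Q1 index = floor(10 / 4) = floor(2.5) = 2; Q3 index = floor(3 * 10 / 4) = floor(7.5) = 7
Q1 = element at index 2 = 24
Q3 = element at index 7 = 77
IQR = 77 - 24 = 53
Final answer: 53


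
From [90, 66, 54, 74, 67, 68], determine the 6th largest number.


Sort descending: [90, 74, 68, 67, 66, 54]
The 6th element (1-indexed) is at index 5.
Value = 54
Final answer: 54


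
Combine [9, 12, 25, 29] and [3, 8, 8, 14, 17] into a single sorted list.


List A: [9, 12, 25, 29]
List B: [3, 8, 8, 14, 17]
Repeatedly compare the front elements and take the smaller:
  9 vs 3 -> take 3
  9 vs 8 -> take 8
  9 vs 8 -> take 8
  9 vs 14 -> take 9
  12 vs 14 -> take 12
  25 vs 14 -> take 14
  25 vs 17 -> take 17
  B is exhausted; append the rest of A: [25, 29]
Final answer: [3, 8, 8, 9, 12, 14, 17, 25, 29]


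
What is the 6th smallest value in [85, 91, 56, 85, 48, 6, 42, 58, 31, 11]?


Sort ascending: [6, 11, 31, 42, 48, 56, 58, 85, 85, 91]
The 6th element (1-indexed) is at index 5.
Value = 56
Final answer: 56


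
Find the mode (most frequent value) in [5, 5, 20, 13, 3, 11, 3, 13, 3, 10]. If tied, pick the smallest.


Count the frequency of each value:
  3 appears 3 time(s)
  5 appears 2 time(s)
  10 appears 1 time(s)
  11 appears 1 time(s)
  13 appears 2 time(s)
  20 appears 1 time(s)
Maximum frequency is 3.
Only 3 reaches that frequency, so it is the mode.
Final answer: 3


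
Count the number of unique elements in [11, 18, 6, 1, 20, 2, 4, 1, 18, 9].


List all unique values:
Distinct values: [1, 2, 4, 6, 9, 11, 18, 20]
Count = 8
Final answer: 8


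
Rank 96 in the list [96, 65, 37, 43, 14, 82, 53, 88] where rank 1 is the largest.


Sort descending: [96, 88, 82, 65, 53, 43, 37, 14]
Find 96 in the sorted list.
96 is at position 1.
Final answer: 1


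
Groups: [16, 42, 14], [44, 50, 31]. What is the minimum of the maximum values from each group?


Find max of each group:
  Group 1: [16, 42, 14] -> max = 42
  Group 2: [44, 50, 31] -> max = 50
Maxes: [42, 50]
Minimum of maxes = 42
Final answer: 42


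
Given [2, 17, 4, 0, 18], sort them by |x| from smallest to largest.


Compute absolute values:
  |2| = 2
  |17| = 17
  |4| = 4
  |0| = 0
  |18| = 18
Absolute values in increasing order: 0 < 2 < 4 < 17 < 18
Listing the original numbers in that order gives the answer.
Final answer: [0, 2, 4, 17, 18]


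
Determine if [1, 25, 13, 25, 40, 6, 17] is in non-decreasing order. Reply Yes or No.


Check consecutive pairs:
  1 <= 25? True
  25 <= 13? False
  13 <= 25? True
  25 <= 40? True
  40 <= 6? False
  6 <= 17? True
2 consecutive pair(s) are out of order, so the list is not sorted.
Final answer: No


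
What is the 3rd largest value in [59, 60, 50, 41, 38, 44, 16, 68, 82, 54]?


Sort descending: [82, 68, 60, 59, 54, 50, 44, 41, 38, 16]
The 3rd element (1-indexed) is at index 2.
Value = 60
Final answer: 60


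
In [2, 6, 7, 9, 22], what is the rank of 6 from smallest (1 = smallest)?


Sort ascending: [2, 6, 7, 9, 22]
Find 6 in the sorted list.
6 is at position 2 (1-indexed).
Final answer: 2


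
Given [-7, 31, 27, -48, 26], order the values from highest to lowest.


Original list: [-7, 31, 27, -48, 26]
Repeatedly take the largest remaining element:
  Remaining [-7, 31, 27, -48, 26] -> largest is 31
  Remaining [-7, 27, -48, 26] -> largest is 27
  Remaining [-7, -48, 26] -> largest is 26
  Remaining [-7, -48] -> largest is -7
  Remaining [-48] -> largest is -48
Collecting the picks in order gives the descending list.
Final answer: [31, 27, 26, -7, -48]


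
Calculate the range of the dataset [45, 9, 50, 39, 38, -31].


Maximum value: 50
Minimum value: -31
Range = 50 - (-31) = 81
Final answer: 81
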